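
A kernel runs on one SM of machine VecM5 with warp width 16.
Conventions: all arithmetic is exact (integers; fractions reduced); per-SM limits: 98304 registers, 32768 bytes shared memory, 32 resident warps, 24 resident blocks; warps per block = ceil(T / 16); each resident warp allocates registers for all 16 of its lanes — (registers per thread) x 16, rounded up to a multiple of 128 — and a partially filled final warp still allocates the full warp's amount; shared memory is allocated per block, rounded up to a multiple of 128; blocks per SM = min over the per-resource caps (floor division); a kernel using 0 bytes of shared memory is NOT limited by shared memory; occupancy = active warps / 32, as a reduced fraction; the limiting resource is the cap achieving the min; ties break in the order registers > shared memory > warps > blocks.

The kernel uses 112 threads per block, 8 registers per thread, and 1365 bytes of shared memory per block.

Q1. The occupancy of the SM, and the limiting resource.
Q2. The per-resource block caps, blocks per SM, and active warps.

Answer: occupancy 7/8, limited by warps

registers: 109 blocks
shared memory: 23 blocks
warps: 4 blocks
blocks: 24 blocks

Answer: 4 blocks, 28 active warps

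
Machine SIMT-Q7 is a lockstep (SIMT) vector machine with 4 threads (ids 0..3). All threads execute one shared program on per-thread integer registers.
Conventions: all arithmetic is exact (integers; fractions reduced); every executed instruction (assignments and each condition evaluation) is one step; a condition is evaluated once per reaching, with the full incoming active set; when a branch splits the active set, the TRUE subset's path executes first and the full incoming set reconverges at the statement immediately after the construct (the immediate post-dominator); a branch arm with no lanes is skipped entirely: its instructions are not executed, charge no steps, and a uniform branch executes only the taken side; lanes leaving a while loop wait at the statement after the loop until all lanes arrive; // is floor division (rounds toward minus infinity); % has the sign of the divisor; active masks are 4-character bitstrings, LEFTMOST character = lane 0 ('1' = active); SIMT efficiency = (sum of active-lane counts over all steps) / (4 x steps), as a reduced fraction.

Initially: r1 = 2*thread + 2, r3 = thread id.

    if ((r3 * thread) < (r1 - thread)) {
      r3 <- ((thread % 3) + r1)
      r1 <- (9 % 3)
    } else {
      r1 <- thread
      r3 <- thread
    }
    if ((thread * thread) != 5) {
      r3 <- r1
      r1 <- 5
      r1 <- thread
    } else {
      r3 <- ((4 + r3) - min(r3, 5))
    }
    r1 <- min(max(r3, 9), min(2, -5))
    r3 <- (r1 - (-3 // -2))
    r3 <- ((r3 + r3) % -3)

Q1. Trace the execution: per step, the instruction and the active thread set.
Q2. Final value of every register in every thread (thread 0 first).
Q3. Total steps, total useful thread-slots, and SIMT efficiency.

step 0: eval ((r3 * thread) < (r1 - thread)) 1111
step 1: r3 <- ((thread % 3) + r1)    1100
step 2: r1 <- (9 % 3)                1100
step 3: r1 <- thread                 0011
step 4: r3 <- thread                 0011
step 5: eval ((thread * thread) != 5) 1111
step 6: r3 <- r1                     1111
step 7: r1 <- 5                      1111
step 8: r1 <- thread                 1111
step 9: r1 <- min(max(r3, 9), min(2, -5)) 1111
step 10: r3 <- (r1 - (-3 // -2))      1111
step 11: r3 <- ((r3 + r3) % -3)       1111

Answer: 12 steps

r1: -5,-5,-5,-5
r3: 0,0,0,0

steps = 12; useful = 40; efficiency = 40/48 = 5/6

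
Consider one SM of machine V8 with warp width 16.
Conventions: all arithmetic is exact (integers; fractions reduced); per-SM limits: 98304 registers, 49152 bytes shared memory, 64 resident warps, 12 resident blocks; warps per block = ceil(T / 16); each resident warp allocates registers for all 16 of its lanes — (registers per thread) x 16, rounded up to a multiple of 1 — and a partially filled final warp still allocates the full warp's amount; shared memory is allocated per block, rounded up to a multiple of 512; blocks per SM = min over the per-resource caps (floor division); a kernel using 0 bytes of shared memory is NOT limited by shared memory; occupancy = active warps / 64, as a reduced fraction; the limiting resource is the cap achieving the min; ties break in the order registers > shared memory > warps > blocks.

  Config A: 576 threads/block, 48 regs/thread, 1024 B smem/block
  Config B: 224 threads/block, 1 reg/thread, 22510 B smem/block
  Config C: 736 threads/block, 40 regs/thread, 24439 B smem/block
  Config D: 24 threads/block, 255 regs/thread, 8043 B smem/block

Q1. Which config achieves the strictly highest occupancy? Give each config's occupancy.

occupancies: A 9/16, B 7/16, C 23/32, D 3/16

Answer: C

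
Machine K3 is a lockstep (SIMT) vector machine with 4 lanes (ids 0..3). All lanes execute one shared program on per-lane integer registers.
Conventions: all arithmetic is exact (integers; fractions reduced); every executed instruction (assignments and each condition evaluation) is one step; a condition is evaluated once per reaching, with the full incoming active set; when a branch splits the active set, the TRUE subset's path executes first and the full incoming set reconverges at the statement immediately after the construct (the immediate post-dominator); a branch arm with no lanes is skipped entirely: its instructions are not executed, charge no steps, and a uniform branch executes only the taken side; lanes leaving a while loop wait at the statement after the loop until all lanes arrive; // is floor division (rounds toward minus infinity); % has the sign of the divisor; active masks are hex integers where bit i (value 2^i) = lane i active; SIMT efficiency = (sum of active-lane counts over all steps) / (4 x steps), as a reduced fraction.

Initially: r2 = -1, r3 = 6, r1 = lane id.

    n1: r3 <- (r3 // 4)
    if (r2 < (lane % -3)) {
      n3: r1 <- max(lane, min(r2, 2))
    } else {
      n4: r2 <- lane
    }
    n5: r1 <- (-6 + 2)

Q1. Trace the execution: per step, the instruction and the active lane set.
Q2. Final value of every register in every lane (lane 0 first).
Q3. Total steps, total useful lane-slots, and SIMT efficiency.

step 0: r3 <- (r3 // 4)              0xf
step 1: eval (r2 < (lane % -3))      0xf
step 2: r1 <- max(lane, min(r2, 2))  0x9
step 3: r2 <- lane                   0x6
step 4: r1 <- (-6 + 2)               0xf

Answer: 5 steps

r2: -1,1,2,-1
r3: 1,1,1,1
r1: -4,-4,-4,-4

steps = 5; useful = 16; efficiency = 16/20 = 4/5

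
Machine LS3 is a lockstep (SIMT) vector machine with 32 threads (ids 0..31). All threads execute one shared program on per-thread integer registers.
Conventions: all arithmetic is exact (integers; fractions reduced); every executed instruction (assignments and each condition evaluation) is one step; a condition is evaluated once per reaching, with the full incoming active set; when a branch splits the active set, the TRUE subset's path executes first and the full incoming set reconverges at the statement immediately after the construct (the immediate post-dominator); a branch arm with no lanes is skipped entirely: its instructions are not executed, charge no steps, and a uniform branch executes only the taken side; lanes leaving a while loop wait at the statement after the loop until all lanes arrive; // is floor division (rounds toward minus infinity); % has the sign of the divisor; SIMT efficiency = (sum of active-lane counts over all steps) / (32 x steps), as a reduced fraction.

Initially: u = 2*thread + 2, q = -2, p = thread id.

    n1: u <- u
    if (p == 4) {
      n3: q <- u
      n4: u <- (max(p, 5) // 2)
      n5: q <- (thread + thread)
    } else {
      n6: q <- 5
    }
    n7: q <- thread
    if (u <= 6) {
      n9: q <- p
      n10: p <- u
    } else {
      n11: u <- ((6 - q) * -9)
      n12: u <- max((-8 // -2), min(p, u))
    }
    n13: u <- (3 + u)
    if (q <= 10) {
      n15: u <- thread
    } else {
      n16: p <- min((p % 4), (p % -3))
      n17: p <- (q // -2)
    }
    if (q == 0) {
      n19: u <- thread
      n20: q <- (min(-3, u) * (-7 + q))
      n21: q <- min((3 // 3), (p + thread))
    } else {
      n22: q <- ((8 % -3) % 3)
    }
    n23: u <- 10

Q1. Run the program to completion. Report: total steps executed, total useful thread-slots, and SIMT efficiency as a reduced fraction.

Answer: 23 steps, 441 useful, 441/736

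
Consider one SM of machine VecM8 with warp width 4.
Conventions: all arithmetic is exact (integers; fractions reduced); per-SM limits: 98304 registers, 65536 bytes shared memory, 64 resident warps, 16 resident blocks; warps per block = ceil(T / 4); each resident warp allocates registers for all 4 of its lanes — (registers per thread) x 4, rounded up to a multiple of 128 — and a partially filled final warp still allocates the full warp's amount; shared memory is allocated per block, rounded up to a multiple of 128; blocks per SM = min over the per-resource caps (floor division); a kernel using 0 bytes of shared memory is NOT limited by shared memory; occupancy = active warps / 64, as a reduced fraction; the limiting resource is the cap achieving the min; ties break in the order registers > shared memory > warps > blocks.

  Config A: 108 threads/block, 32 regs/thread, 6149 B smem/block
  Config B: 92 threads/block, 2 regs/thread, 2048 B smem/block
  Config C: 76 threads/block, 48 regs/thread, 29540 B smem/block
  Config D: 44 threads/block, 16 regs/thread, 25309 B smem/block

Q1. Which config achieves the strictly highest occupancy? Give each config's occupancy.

occupancies: A 27/32, B 23/32, C 19/32, D 11/32

Answer: A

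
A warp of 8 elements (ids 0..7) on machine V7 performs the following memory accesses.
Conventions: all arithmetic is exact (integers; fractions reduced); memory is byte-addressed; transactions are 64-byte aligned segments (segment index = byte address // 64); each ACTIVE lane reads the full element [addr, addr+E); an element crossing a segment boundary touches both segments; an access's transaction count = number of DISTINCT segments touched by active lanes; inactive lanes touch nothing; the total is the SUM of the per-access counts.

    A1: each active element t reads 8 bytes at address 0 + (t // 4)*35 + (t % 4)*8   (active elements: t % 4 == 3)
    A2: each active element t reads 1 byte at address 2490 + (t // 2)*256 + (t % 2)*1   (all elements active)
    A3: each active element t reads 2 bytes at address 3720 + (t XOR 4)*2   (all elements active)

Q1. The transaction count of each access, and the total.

A1: 2 transactions
A2: 4 transactions
A3: 1 transaction

Answer: 2,4,1; total 7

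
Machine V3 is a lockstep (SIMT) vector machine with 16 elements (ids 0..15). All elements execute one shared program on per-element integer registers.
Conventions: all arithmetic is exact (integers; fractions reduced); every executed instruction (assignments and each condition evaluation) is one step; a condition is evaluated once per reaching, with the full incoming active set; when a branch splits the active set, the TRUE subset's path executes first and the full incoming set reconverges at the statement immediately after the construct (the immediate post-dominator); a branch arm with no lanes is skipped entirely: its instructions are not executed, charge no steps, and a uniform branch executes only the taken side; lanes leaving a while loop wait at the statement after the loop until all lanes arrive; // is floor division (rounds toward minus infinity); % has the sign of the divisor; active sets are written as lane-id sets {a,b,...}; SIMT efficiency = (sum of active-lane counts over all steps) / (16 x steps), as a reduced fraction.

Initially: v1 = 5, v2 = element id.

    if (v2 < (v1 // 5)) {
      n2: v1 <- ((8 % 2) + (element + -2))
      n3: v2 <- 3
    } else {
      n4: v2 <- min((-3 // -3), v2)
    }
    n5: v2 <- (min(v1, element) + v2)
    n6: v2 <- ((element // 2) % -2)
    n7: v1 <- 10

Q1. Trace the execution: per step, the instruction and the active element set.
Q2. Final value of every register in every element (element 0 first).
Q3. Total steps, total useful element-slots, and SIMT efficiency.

step 0: eval (v2 < (v1 // 5))        {0,1,2,3,4,5,6,7,8,9,10,11,12,13,14,15}
step 1: v1 <- ((8 % 2) + (element + -2)) {0}
step 2: v2 <- 3                      {0}
step 3: v2 <- min((-3 // -3), v2)    {1,2,3,4,5,6,7,8,9,10,11,12,13,14,15}
step 4: v2 <- (min(v1, element) + v2) {0,1,2,3,4,5,6,7,8,9,10,11,12,13,14,15}
step 5: v2 <- ((element // 2) % -2)  {0,1,2,3,4,5,6,7,8,9,10,11,12,13,14,15}
step 6: v1 <- 10                     {0,1,2,3,4,5,6,7,8,9,10,11,12,13,14,15}

Answer: 7 steps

v1: 10,10,10,10,10,10,10,10,10,10,10,10,10,10,10,10
v2: 0,0,-1,-1,0,0,-1,-1,0,0,-1,-1,0,0,-1,-1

steps = 7; useful = 81; efficiency = 81/112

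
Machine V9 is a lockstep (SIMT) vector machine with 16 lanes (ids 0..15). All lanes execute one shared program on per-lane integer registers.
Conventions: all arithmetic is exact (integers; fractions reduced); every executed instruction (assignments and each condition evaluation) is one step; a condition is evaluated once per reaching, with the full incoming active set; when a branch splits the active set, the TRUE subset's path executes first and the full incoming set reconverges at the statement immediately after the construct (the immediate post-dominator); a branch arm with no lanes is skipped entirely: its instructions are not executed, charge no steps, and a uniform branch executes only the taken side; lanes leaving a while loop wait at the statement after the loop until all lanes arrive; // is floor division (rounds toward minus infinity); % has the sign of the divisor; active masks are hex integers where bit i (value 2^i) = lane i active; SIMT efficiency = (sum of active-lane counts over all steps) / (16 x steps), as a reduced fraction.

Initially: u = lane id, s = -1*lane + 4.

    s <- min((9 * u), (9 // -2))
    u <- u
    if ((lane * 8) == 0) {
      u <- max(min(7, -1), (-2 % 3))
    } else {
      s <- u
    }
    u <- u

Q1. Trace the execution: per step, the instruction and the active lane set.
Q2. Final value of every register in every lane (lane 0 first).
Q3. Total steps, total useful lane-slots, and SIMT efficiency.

step 0: s <- min((9 * u), (9 // -2)) 0xffff
step 1: u <- u                       0xffff
step 2: eval ((lane * 8) == 0)       0xffff
step 3: u <- max(min(7, -1), (-2 % 3)) 0x0001
step 4: s <- u                       0xfffe
step 5: u <- u                       0xffff

Answer: 6 steps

u: 1,1,2,3,4,5,6,7,8,9,10,11,12,13,14,15
s: -5,1,2,3,4,5,6,7,8,9,10,11,12,13,14,15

steps = 6; useful = 80; efficiency = 80/96 = 5/6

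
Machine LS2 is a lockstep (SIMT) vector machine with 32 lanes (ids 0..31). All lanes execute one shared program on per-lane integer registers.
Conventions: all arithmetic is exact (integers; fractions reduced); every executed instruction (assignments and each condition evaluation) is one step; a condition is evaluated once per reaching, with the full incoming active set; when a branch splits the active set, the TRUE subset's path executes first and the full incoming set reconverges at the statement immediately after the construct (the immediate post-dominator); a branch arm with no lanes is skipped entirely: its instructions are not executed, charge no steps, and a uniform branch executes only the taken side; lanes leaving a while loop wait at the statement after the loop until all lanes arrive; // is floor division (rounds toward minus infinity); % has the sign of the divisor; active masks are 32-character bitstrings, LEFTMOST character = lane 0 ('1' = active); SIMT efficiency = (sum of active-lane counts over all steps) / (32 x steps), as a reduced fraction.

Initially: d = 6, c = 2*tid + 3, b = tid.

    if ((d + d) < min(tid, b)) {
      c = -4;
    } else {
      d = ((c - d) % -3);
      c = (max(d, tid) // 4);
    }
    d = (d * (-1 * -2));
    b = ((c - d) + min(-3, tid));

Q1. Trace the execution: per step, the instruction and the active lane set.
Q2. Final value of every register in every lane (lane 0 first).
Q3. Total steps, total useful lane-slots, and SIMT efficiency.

step 0: eval ((d + d) < min(tid, b)) 11111111111111111111111111111111
step 1: c <- -4                      00000000000001111111111111111111
step 2: d <- ((c - d) % -3)          11111111111110000000000000000000
step 3: c <- (max(d, tid) // 4)      11111111111110000000000000000000
step 4: d <- (d * (-1 * -2))         11111111111111111111111111111111
step 5: b <- ((c - d) + min(-3, tid)) 11111111111111111111111111111111

Answer: 6 steps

d: 0,-2,-4,0,-2,-4,0,-2,-4,0,-2,-4,0,12,12,12,12,12,12,12,12,12,12,12,12,12,12,12,12,12,12,12
c: 0,0,0,0,1,1,1,1,2,2,2,2,3,-4,-4,-4,-4,-4,-4,-4,-4,-4,-4,-4,-4,-4,-4,-4,-4,-4,-4,-4
b: -3,-1,1,-3,0,2,-2,0,3,-1,1,3,0,-19,-19,-19,-19,-19,-19,-19,-19,-19,-19,-19,-19,-19,-19,-19,-19,-19,-19,-19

steps = 6; useful = 141; efficiency = 141/192 = 47/64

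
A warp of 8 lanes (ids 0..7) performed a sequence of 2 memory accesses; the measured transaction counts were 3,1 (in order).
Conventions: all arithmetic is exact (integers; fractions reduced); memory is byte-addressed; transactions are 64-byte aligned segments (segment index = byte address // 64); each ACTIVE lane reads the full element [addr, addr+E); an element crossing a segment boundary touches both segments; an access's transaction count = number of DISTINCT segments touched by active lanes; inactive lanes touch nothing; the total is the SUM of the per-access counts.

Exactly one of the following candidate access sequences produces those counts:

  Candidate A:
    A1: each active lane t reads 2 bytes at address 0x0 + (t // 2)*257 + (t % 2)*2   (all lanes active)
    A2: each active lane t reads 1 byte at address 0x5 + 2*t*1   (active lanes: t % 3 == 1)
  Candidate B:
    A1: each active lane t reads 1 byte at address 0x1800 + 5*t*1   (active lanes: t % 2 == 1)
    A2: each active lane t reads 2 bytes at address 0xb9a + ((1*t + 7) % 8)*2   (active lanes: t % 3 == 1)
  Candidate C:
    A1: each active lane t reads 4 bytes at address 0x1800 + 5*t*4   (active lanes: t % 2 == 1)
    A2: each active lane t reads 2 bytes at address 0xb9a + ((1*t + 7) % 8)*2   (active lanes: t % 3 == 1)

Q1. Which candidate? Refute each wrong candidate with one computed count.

A: A1 gives 4 transactions, not 3
B: A1 gives 1 transaction, not 3
C: all counts match (3,1)

Answer: C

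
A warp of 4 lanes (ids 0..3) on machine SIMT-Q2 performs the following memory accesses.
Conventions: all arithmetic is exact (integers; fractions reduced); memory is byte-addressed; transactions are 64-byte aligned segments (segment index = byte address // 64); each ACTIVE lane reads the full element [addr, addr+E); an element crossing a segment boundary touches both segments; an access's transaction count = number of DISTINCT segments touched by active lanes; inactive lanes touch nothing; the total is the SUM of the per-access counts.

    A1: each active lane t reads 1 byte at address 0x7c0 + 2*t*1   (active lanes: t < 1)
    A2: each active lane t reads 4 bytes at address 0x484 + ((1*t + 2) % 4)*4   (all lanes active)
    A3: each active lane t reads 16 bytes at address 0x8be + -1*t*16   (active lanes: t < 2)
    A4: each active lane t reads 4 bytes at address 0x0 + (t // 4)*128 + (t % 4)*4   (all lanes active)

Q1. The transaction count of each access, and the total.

A1: 1 transaction
A2: 1 transaction
A3: 2 transactions
A4: 1 transaction

Answer: 1,1,2,1; total 5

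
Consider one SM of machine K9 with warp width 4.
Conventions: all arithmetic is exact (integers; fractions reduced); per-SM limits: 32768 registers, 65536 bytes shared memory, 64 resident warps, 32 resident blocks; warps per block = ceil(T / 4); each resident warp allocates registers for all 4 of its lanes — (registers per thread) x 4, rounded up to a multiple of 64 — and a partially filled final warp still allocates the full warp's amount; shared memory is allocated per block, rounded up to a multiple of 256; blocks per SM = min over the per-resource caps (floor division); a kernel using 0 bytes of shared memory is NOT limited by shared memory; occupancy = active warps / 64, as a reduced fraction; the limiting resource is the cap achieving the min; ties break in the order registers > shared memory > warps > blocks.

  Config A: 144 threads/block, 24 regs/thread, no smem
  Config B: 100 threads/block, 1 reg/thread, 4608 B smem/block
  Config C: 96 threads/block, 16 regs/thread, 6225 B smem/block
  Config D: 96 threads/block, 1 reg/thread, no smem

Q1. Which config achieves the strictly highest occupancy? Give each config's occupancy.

occupancies: A 9/16, B 25/32, C 3/4, D 3/4

Answer: B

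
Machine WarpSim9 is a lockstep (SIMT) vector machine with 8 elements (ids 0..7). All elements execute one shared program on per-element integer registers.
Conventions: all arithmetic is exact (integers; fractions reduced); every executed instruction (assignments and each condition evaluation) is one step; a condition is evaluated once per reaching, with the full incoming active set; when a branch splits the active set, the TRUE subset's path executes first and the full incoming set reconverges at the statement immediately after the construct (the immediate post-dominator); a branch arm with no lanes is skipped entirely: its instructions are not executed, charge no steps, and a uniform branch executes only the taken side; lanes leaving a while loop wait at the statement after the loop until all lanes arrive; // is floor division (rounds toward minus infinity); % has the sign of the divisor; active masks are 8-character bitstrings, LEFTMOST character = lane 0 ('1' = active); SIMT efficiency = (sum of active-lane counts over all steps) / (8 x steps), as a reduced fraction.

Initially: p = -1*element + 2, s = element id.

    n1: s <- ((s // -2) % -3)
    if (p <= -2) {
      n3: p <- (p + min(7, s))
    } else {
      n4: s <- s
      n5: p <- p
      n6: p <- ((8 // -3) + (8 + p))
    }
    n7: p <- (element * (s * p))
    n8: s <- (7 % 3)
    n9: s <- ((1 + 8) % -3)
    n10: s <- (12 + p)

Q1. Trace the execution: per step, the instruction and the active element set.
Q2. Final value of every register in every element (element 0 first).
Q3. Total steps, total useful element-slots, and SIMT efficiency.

step 0: s <- ((s // -2) % -3)        11111111
step 1: eval (p <= -2)               11111111
step 2: p <- (p + min(7, s))         00001111
step 3: s <- s                       11110000
step 4: p <- p                       11110000
step 5: p <- ((8 // -3) + (8 + p))   11110000
step 6: p <- (element * (s * p))     11111111
step 7: s <- (7 % 3)                 11111111
step 8: s <- ((1 + 8) % -3)          11111111
step 9: s <- (12 + p)                11111111

Answer: 10 steps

p: 0,-6,-10,-24,32,0,0,42
s: 12,6,2,-12,44,12,12,54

steps = 10; useful = 64; efficiency = 64/80 = 4/5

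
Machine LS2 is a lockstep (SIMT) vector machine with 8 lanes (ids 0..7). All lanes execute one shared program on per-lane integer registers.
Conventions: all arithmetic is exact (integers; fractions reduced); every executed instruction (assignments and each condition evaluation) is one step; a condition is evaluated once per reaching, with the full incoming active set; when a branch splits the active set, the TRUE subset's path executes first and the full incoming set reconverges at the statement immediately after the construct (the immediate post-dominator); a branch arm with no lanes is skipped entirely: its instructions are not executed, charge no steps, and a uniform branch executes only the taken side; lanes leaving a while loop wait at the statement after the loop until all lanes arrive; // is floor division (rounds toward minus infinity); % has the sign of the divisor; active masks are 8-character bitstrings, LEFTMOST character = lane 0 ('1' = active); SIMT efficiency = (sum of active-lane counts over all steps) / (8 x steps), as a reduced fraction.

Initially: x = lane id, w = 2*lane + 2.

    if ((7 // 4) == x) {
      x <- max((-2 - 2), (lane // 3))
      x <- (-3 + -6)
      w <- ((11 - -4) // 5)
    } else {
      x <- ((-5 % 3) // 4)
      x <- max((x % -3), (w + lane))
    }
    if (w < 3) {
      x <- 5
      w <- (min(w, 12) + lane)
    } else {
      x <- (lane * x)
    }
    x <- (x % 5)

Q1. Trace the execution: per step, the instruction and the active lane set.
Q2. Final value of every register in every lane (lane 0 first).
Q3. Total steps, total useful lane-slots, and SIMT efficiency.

step 0: eval ((7 // 4) == x)         11111111
step 1: x <- max((-2 - 2), (lane // 3)) 01000000
step 2: x <- (-3 + -6)               01000000
step 3: w <- ((11 - -4) // 5)        01000000
step 4: x <- ((-5 % 3) // 4)         10111111
step 5: x <- max((x % -3), (w + lane)) 10111111
step 6: eval (w < 3)                 11111111
step 7: x <- 5                       10000000
step 8: w <- (min(w, 12) + lane)     10000000
step 9: x <- (lane * x)              01111111
step 10: x <- (x % 5)                 11111111

Answer: 11 steps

x: 0,1,1,3,1,0,0,1
w: 2,3,6,8,10,12,14,16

steps = 11; useful = 50; efficiency = 50/88 = 25/44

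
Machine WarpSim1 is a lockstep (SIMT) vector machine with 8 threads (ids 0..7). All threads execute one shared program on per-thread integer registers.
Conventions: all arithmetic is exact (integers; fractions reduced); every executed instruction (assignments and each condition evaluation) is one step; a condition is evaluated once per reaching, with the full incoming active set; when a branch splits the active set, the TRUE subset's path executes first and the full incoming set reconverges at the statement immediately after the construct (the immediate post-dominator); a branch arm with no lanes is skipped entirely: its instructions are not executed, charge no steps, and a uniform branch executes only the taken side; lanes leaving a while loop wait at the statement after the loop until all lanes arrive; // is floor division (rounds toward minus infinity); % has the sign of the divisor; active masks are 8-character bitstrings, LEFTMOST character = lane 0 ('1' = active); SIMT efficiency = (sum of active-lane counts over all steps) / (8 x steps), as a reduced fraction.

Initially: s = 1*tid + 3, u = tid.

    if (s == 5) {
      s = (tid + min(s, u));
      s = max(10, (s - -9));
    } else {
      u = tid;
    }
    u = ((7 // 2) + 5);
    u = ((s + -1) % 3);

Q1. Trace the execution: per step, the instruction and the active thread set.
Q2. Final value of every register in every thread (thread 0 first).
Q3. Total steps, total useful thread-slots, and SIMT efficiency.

step 0: eval (s == 5)                11111111
step 1: s <- (tid + min(s, u))       00100000
step 2: s <- max(10, (s - -9))       00100000
step 3: u <- tid                     11011111
step 4: u <- ((7 // 2) + 5)          11111111
step 5: u <- ((s + -1) % 3)          11111111

Answer: 6 steps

s: 3,4,13,6,7,8,9,10
u: 2,0,0,2,0,1,2,0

steps = 6; useful = 33; efficiency = 33/48 = 11/16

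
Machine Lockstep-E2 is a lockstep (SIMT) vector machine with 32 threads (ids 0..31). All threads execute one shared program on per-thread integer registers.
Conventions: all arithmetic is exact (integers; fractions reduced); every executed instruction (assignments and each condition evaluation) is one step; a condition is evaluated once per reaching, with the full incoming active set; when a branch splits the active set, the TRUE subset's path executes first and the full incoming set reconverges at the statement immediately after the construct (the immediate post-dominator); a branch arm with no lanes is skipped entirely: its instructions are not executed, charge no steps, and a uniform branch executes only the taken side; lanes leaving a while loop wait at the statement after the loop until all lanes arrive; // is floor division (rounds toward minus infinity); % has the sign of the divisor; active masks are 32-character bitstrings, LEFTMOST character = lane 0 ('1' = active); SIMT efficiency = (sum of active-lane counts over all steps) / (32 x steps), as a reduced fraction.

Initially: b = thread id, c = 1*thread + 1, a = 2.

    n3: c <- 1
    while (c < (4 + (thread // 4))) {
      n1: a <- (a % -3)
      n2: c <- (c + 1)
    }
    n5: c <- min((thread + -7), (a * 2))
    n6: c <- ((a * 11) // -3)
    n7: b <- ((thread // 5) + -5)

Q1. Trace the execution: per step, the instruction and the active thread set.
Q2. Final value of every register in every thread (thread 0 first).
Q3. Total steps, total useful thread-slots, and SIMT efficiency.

step 0: c <- 1                       11111111111111111111111111111111
step 1: eval (c < (4 + (thread // 4))) 11111111111111111111111111111111
step 2: a <- (a % -3)                11111111111111111111111111111111
step 3: c <- (c + 1)                 11111111111111111111111111111111
step 4: eval (c < (4 + (thread // 4))) 11111111111111111111111111111111
step 5: a <- (a % -3)                11111111111111111111111111111111
step 6: c <- (c + 1)                 11111111111111111111111111111111
step 7: eval (c < (4 + (thread // 4))) 11111111111111111111111111111111
step 8: a <- (a % -3)                11111111111111111111111111111111
step 9: c <- (c + 1)                 11111111111111111111111111111111
step 10: eval (c < (4 + (thread // 4))) 11111111111111111111111111111111
step 11: a <- (a % -3)                00001111111111111111111111111111
step 12: c <- (c + 1)                 00001111111111111111111111111111
step 13: eval (c < (4 + (thread // 4))) 00001111111111111111111111111111
step 14: a <- (a % -3)                00000000111111111111111111111111
step 15: c <- (c + 1)                 00000000111111111111111111111111
step 16: eval (c < (4 + (thread // 4))) 00000000111111111111111111111111
step 17: a <- (a % -3)                00000000000011111111111111111111
step 18: c <- (c + 1)                 00000000000011111111111111111111
step 19: eval (c < (4 + (thread // 4))) 00000000000011111111111111111111
step 20: a <- (a % -3)                00000000000000001111111111111111
step 21: c <- (c + 1)                 00000000000000001111111111111111
step 22: eval (c < (4 + (thread // 4))) 00000000000000001111111111111111
step 23: a <- (a % -3)                00000000000000000000111111111111
step 24: c <- (c + 1)                 00000000000000000000111111111111
step 25: eval (c < (4 + (thread // 4))) 00000000000000000000111111111111
step 26: a <- (a % -3)                00000000000000000000000011111111
step 27: c <- (c + 1)                 00000000000000000000000011111111
step 28: eval (c < (4 + (thread // 4))) 00000000000000000000000011111111
step 29: a <- (a % -3)                00000000000000000000000000001111
step 30: c <- (c + 1)                 00000000000000000000000000001111
step 31: eval (c < (4 + (thread // 4))) 00000000000000000000000000001111
step 32: c <- min((thread + -7), (a * 2)) 11111111111111111111111111111111
step 33: c <- ((a * 11) // -3)        11111111111111111111111111111111
step 34: b <- ((thread // 5) + -5)    11111111111111111111111111111111

Answer: 35 steps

b: -5,-5,-5,-5,-5,-4,-4,-4,-4,-4,-3,-3,-3,-3,-3,-2,-2,-2,-2,-2,-1,-1,-1,-1,-1,0,0,0,0,0,1,1
c: 3,3,3,3,3,3,3,3,3,3,3,3,3,3,3,3,3,3,3,3,3,3,3,3,3,3,3,3,3,3,3,3
a: -1,-1,-1,-1,-1,-1,-1,-1,-1,-1,-1,-1,-1,-1,-1,-1,-1,-1,-1,-1,-1,-1,-1,-1,-1,-1,-1,-1,-1,-1,-1,-1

steps = 35; useful = 784; efficiency = 784/1120 = 7/10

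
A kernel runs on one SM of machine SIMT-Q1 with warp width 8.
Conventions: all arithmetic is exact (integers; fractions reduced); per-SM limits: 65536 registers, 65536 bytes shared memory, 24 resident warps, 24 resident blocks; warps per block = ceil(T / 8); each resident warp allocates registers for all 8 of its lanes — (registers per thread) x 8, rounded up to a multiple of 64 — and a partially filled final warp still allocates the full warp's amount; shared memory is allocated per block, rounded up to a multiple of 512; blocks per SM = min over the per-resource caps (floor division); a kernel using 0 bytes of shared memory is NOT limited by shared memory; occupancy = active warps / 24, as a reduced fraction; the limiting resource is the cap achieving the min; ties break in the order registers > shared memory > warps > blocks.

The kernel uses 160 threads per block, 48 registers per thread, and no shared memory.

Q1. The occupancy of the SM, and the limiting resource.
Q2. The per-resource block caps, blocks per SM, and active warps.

Answer: occupancy 5/6, limited by warps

registers: 8 blocks
shared memory: no limit (kernel uses none)
warps: 1 block
blocks: 24 blocks

Answer: 1 block, 20 active warps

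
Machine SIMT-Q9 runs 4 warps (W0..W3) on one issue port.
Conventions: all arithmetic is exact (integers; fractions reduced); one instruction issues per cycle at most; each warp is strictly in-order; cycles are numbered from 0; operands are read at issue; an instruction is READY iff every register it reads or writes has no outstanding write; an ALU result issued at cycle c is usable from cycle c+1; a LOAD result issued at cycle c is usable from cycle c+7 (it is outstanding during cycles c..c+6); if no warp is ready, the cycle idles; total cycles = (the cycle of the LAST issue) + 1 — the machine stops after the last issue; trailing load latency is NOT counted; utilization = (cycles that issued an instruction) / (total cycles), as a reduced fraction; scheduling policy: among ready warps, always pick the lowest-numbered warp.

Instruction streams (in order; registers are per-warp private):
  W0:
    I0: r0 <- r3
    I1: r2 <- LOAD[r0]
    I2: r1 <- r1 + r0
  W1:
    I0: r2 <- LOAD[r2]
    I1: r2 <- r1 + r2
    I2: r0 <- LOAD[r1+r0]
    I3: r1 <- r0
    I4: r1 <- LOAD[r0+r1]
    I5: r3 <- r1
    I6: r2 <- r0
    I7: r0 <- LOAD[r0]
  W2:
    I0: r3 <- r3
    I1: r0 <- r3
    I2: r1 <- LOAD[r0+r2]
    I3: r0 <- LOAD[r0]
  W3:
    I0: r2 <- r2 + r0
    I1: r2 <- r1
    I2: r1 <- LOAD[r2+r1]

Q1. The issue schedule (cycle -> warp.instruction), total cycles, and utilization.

cycle 0: W0.I0
cycle 1: W0.I1
cycle 2: W0.I2
cycle 3: W1.I0
cycle 4: W2.I0
cycle 5: W2.I1
cycle 6: W2.I2
cycle 7: W2.I3
cycle 8: W3.I0
cycle 9: W3.I1
cycle 10: W1.I1
cycle 11: W1.I2
cycle 12: W3.I2
cycle 13: idle
cycle 14: idle
cycle 15: idle
cycle 16: idle
cycle 17: idle
cycle 18: W1.I3
cycle 19: W1.I4
cycle 20: idle
cycle 21: idle
cycle 22: idle
cycle 23: idle
cycle 24: idle
cycle 25: idle
cycle 26: W1.I5
cycle 27: W1.I6
cycle 28: W1.I7

Answer: 29 cycles, utilization 18/29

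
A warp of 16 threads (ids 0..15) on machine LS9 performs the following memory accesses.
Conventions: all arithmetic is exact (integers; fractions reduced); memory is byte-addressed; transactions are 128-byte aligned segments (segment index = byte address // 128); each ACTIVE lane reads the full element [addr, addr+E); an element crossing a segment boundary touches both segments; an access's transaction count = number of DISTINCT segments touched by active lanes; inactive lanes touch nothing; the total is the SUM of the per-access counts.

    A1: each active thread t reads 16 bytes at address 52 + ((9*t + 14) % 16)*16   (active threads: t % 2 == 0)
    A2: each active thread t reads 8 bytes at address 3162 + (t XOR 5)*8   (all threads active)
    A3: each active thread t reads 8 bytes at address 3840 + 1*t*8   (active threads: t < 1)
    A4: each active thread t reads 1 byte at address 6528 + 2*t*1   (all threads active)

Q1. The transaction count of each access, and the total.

A1: 3 transactions
A2: 2 transactions
A3: 1 transaction
A4: 1 transaction

Answer: 3,2,1,1; total 7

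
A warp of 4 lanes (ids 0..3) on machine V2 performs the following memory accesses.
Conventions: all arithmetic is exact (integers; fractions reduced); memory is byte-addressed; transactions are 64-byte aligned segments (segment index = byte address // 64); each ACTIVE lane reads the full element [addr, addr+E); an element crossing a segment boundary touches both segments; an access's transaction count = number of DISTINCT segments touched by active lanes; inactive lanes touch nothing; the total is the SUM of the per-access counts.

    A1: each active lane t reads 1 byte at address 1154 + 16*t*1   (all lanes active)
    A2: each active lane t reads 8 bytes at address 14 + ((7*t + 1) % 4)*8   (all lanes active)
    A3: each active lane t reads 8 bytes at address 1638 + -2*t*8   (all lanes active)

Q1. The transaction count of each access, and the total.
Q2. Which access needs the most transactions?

A1: 1 transaction
A2: 1 transaction
A3: 2 transactions

Answer: 1,1,2; total 4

Answer: A3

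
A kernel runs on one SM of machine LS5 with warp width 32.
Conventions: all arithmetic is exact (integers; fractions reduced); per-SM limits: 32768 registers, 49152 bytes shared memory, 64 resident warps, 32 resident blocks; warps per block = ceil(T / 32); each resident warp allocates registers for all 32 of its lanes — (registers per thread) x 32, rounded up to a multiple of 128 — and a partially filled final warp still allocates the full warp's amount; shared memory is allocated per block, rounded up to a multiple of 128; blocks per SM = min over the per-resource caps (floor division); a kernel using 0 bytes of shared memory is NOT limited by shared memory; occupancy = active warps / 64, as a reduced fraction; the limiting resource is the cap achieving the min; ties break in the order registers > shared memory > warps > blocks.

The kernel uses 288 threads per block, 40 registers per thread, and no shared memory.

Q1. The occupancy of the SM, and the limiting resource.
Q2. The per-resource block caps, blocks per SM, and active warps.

Answer: occupancy 9/32, limited by registers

registers: 2 blocks
shared memory: no limit (kernel uses none)
warps: 7 blocks
blocks: 32 blocks

Answer: 2 blocks, 18 active warps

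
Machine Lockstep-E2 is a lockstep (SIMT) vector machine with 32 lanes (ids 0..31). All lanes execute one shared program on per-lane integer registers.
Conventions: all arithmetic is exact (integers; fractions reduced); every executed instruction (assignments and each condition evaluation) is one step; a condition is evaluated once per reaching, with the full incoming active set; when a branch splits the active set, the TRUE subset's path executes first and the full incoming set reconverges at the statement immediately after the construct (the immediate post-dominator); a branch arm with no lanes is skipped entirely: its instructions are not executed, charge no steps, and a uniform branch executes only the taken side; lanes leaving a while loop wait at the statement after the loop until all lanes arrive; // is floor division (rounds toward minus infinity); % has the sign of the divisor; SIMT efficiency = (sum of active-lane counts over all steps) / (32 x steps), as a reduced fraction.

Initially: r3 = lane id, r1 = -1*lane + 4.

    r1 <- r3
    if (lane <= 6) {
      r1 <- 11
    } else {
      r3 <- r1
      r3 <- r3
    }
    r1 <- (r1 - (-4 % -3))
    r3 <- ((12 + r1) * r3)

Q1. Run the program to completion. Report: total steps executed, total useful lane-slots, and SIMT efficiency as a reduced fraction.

Answer: 7 steps, 185 useful, 185/224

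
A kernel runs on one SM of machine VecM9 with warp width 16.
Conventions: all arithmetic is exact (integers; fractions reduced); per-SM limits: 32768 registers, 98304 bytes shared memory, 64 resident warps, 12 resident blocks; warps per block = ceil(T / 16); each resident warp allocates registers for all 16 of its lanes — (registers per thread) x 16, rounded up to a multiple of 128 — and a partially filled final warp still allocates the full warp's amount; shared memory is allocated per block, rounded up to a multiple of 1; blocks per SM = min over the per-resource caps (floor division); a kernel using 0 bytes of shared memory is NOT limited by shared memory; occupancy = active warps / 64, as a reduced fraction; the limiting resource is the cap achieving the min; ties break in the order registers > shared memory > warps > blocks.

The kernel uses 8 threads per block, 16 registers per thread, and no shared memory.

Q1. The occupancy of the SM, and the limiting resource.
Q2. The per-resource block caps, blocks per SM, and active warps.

Answer: occupancy 3/16, limited by blocks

registers: 128 blocks
shared memory: no limit (kernel uses none)
warps: 64 blocks
blocks: 12 blocks

Answer: 12 blocks, 12 active warps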